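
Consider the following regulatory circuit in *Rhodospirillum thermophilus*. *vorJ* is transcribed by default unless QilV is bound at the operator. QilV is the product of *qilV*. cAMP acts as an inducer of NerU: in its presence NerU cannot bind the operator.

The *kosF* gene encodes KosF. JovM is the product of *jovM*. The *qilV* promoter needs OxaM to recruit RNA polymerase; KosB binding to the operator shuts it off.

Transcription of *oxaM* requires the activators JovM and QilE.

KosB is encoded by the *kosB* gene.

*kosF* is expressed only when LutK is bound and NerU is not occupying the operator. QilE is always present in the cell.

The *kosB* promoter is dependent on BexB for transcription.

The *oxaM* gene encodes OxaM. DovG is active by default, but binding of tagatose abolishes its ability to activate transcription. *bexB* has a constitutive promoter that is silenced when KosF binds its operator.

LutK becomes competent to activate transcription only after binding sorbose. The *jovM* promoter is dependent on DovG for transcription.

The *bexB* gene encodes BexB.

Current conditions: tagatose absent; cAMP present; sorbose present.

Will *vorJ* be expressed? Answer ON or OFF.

cAMP is present, so NerU is inactive.
Sorbose is present, so LutK is active.
No repressor is bound and LutK is active, so *kosF* is transcribed.
So KosF is produced and active.
With repressor KosF bound, *bexB* is not transcribed.
So BexB is not produced.
Required activator BexB is absent, so *kosB* is not transcribed.
So KosB is not produced.
Tagatose is absent, so DovG is active.
No repressor is bound and DovG is active, so *jovM* is transcribed.
So JovM is produced and active.
QilE is produced constitutively and is active.
No repressor is bound and JovM and QilE are active, so *oxaM* is transcribed.
So OxaM is produced and active.
No repressor is bound and OxaM is active, so *qilV* is transcribed.
So QilV is produced and active.
With repressor QilV bound, *vorJ* is not transcribed.

OFF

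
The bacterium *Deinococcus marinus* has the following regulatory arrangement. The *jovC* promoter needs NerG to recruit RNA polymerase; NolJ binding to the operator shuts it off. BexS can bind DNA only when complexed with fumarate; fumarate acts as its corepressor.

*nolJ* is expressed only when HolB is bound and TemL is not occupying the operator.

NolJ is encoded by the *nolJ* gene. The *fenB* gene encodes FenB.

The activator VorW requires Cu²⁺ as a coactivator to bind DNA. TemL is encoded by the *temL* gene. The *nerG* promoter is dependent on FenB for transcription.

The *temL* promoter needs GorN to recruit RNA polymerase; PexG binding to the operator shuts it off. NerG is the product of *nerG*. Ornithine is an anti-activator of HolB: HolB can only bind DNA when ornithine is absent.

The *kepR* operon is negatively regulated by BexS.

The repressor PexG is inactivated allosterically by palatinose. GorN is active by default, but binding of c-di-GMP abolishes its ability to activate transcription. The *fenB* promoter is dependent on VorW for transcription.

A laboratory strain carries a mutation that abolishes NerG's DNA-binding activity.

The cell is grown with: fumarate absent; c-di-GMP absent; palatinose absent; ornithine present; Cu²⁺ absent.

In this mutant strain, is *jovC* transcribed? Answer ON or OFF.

Palatinose is absent, so PexG is active.
c-di-GMP is absent, so GorN is active.
With repressor PexG bound, *temL* is not transcribed.
So TemL is not produced.
Ornithine is present, so HolB is inactive.
Required activator HolB is absent, so *nolJ* is not transcribed.
So NolJ is not produced.
NerG is non-functional in this strain, so it has no effect.
Required activator NerG is absent, so *jovC* is not transcribed.

OFF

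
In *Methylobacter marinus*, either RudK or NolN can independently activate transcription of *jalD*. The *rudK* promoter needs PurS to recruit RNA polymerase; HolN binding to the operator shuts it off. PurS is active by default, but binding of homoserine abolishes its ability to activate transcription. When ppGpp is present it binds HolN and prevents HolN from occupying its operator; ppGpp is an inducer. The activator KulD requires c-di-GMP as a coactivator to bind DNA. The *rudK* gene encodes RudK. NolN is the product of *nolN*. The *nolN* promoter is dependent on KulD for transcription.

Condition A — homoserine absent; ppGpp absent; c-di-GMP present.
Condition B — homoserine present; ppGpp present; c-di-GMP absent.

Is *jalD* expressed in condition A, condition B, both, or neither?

A only

Condition A:
Homoserine is absent, so PurS is active.
ppGpp is absent, so HolN is active.
With repressor HolN bound, *rudK* is not transcribed.
So RudK is not produced.
c-di-GMP is present, so KulD is active.
No repressor is bound and KulD is active, so *nolN* is transcribed.
So NolN is produced and active.
Activator NolN is present, so *jalD* is transcribed.
→ *jalD* is ON in A.
Condition B:
Homoserine is present, so PurS is inactive.
ppGpp is present, so HolN is inactive.
Required activator PurS is absent, so *rudK* is not transcribed.
So RudK is not produced.
c-di-GMP is absent, so KulD is inactive.
Required activator KulD is absent, so *nolN* is not transcribed.
So NolN is not produced.
No activator is available at the *jalD* promoter, so *jalD* is not transcribed.
→ *jalD* is OFF in B.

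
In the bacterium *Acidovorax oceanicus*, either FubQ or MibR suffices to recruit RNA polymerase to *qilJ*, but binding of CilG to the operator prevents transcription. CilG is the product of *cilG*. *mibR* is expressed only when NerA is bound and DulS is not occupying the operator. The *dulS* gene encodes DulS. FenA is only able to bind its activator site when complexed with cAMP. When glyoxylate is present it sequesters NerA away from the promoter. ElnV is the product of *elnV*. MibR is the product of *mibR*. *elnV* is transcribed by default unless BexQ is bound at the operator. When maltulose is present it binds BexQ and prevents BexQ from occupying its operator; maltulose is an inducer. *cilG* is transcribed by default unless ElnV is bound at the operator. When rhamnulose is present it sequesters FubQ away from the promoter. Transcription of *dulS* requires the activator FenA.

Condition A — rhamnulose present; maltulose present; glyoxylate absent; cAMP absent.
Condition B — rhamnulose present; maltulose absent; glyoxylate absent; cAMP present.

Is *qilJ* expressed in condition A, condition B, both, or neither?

Condition A:
Rhamnulose is present, so FubQ is inactive.
Maltulose is present, so BexQ is inactive.
With no repressor bound, *elnV* is transcribed.
So ElnV is produced and active.
With repressor ElnV bound, *cilG* is not transcribed.
So CilG is not produced.
Glyoxylate is absent, so NerA is active.
cAMP is absent, so FenA is inactive.
Required activator FenA is absent, so *dulS* is not transcribed.
So DulS is not produced.
No repressor is bound and NerA is active, so *mibR* is transcribed.
So MibR is produced and active.
Activator MibR is present, so *qilJ* is transcribed.
→ *qilJ* is ON in A.
Condition B:
Rhamnulose is present, so FubQ is inactive.
Maltulose is absent, so BexQ is active.
With repressor BexQ bound, *elnV* is not transcribed.
So ElnV is not produced.
With no repressor bound, *cilG* is transcribed.
So CilG is produced and active.
Glyoxylate is absent, so NerA is active.
cAMP is present, so FenA is active.
No repressor is bound and FenA is active, so *dulS* is transcribed.
So DulS is produced and active.
With repressor DulS bound, *mibR* is not transcribed.
So MibR is not produced.
With repressor CilG bound, *qilJ* is not transcribed.
→ *qilJ* is OFF in B.

A only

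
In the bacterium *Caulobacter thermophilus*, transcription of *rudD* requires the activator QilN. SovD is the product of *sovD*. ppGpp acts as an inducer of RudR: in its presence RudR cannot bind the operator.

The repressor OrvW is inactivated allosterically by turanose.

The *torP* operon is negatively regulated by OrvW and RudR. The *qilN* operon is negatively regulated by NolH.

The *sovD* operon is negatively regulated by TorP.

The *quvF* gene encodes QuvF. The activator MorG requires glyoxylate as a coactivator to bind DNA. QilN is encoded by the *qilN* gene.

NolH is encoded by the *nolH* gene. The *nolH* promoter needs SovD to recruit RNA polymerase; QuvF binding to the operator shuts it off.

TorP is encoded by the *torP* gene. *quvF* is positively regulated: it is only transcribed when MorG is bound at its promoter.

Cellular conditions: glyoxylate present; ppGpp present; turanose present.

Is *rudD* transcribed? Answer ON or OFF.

ON

Turanose is present, so OrvW is inactive.
ppGpp is present, so RudR is inactive.
With no repressor bound, *torP* is transcribed.
So TorP is produced and active.
With repressor TorP bound, *sovD* is not transcribed.
So SovD is not produced.
Glyoxylate is present, so MorG is active.
No repressor is bound and MorG is active, so *quvF* is transcribed.
So QuvF is produced and active.
With repressor QuvF bound, *nolH* is not transcribed.
So NolH is not produced.
With no repressor bound, *qilN* is transcribed.
So QilN is produced and active.
No repressor is bound and QilN is active, so *rudD* is transcribed.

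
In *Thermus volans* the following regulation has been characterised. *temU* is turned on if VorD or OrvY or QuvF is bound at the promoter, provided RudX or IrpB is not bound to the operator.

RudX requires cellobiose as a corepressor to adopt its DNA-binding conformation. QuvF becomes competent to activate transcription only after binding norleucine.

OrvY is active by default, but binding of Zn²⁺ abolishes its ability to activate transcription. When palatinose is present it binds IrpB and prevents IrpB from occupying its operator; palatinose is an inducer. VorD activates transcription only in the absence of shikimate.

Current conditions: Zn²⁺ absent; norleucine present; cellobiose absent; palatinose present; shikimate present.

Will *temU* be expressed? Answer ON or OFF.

Cellobiose is absent, so RudX is inactive.
Palatinose is present, so IrpB is inactive.
Shikimate is present, so VorD is inactive.
Zn²⁺ is absent, so OrvY is active.
Norleucine is present, so QuvF is active.
Activator OrvY is present, so *temU* is transcribed.

ON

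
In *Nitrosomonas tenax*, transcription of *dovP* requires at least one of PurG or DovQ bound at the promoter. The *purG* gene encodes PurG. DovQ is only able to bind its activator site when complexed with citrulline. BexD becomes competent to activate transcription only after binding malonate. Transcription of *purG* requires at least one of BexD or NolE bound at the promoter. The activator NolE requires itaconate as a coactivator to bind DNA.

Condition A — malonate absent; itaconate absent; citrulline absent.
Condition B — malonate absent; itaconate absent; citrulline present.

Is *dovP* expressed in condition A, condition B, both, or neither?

B only

Condition A:
Malonate is absent, so BexD is inactive.
Itaconate is absent, so NolE is inactive.
No activator is available at the *purG* promoter, so *purG* is not transcribed.
So PurG is not produced.
Citrulline is absent, so DovQ is inactive.
No activator is available at the *dovP* promoter, so *dovP* is not transcribed.
→ *dovP* is OFF in A.
Condition B:
Malonate is absent, so BexD is inactive.
Itaconate is absent, so NolE is inactive.
No activator is available at the *purG* promoter, so *purG* is not transcribed.
So PurG is not produced.
Citrulline is present, so DovQ is active.
Activator DovQ is present, so *dovP* is transcribed.
→ *dovP* is ON in B.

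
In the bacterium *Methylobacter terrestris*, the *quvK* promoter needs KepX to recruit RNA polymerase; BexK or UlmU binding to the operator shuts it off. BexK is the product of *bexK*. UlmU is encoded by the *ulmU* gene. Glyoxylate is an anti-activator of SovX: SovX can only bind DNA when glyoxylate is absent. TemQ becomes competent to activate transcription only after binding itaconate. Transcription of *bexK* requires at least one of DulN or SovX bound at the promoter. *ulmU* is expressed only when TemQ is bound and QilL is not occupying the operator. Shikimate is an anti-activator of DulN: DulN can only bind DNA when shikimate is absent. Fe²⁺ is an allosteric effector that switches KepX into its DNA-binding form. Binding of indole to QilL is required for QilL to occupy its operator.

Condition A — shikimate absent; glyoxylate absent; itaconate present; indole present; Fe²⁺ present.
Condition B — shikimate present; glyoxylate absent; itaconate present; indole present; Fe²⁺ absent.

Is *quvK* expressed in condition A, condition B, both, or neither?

Condition A:
Shikimate is absent, so DulN is active.
Glyoxylate is absent, so SovX is active.
Activator DulN is present, so *bexK* is transcribed.
So BexK is produced and active.
Itaconate is present, so TemQ is active.
Indole is present, so QilL is active.
With repressor QilL bound, *ulmU* is not transcribed.
So UlmU is not produced.
Fe²⁺ is present, so KepX is active.
With repressor BexK bound, *quvK* is not transcribed.
→ *quvK* is OFF in A.
Condition B:
Shikimate is present, so DulN is inactive.
Glyoxylate is absent, so SovX is active.
Activator SovX is present, so *bexK* is transcribed.
So BexK is produced and active.
Itaconate is present, so TemQ is active.
Indole is present, so QilL is active.
With repressor QilL bound, *ulmU* is not transcribed.
So UlmU is not produced.
Fe²⁺ is absent, so KepX is inactive.
With repressor BexK bound, *quvK* is not transcribed.
→ *quvK* is OFF in B.

neither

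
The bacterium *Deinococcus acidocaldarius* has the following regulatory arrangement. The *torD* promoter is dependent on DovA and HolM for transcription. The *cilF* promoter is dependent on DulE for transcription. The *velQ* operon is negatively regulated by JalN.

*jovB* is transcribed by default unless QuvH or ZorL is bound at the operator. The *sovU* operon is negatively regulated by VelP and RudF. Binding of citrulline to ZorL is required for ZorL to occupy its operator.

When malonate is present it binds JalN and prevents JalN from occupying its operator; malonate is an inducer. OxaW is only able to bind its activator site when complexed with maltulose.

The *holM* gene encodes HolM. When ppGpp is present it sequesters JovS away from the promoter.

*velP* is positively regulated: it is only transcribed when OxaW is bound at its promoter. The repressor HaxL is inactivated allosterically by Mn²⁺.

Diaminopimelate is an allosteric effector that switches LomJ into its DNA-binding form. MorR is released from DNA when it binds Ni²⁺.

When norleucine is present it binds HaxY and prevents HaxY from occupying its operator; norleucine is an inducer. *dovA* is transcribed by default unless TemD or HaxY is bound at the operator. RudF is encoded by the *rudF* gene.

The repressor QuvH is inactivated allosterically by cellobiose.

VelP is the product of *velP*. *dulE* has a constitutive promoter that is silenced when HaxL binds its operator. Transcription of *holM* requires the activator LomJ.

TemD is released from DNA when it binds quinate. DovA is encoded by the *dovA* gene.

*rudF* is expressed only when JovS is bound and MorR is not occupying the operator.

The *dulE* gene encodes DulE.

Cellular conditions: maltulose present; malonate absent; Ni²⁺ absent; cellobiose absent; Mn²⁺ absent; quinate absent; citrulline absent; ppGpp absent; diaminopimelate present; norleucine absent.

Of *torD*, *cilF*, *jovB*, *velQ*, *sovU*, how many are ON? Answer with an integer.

0

Quinate is absent, so TemD is active.
Norleucine is absent, so HaxY is active.
With repressor TemD bound, *dovA* is not transcribed.
So DovA is not produced.
Diaminopimelate is present, so LomJ is active.
No repressor is bound and LomJ is active, so *holM* is transcribed.
So HolM is produced and active.
Required activator DovA is absent, so *torD* is not transcribed.
→ *torD* is OFF.
Mn²⁺ is absent, so HaxL is active.
With repressor HaxL bound, *dulE* is not transcribed.
So DulE is not produced.
Required activator DulE is absent, so *cilF* is not transcribed.
→ *cilF* is OFF.
Cellobiose is absent, so QuvH is active.
Citrulline is absent, so ZorL is inactive.
With repressor QuvH bound, *jovB* is not transcribed.
→ *jovB* is OFF.
Malonate is absent, so JalN is active.
With repressor JalN bound, *velQ* is not transcribed.
→ *velQ* is OFF.
Maltulose is present, so OxaW is active.
No repressor is bound and OxaW is active, so *velP* is transcribed.
So VelP is produced and active.
Ni²⁺ is absent, so MorR is active.
ppGpp is absent, so JovS is active.
With repressor MorR bound, *rudF* is not transcribed.
So RudF is not produced.
With repressor VelP bound, *sovU* is not transcribed.
→ *sovU* is OFF.
0 of the 5 genes are transcribed.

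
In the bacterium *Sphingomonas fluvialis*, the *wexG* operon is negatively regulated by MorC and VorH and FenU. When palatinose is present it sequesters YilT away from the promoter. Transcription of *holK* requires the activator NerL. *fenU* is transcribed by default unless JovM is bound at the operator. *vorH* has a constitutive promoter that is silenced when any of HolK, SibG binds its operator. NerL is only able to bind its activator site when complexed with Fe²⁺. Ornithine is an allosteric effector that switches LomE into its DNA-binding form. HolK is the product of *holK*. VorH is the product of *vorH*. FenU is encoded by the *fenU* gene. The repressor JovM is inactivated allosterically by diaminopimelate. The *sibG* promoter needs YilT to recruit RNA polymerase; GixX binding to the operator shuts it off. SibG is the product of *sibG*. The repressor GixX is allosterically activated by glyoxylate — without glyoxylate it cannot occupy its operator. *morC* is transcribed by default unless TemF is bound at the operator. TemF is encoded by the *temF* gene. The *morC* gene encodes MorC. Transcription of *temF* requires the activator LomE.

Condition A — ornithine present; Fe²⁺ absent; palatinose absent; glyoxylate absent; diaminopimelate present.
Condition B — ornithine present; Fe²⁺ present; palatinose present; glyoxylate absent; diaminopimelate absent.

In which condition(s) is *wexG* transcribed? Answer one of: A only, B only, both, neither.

Condition A:
Ornithine is present, so LomE is active.
No repressor is bound and LomE is active, so *temF* is transcribed.
So TemF is produced and active.
With repressor TemF bound, *morC* is not transcribed.
So MorC is not produced.
Fe²⁺ is absent, so NerL is inactive.
Required activator NerL is absent, so *holK* is not transcribed.
So HolK is not produced.
Palatinose is absent, so YilT is active.
Glyoxylate is absent, so GixX is inactive.
No repressor is bound and YilT is active, so *sibG* is transcribed.
So SibG is produced and active.
With repressor SibG bound, *vorH* is not transcribed.
So VorH is not produced.
Diaminopimelate is present, so JovM is inactive.
With no repressor bound, *fenU* is transcribed.
So FenU is produced and active.
With repressor FenU bound, *wexG* is not transcribed.
→ *wexG* is OFF in A.
Condition B:
Ornithine is present, so LomE is active.
No repressor is bound and LomE is active, so *temF* is transcribed.
So TemF is produced and active.
With repressor TemF bound, *morC* is not transcribed.
So MorC is not produced.
Fe²⁺ is present, so NerL is active.
No repressor is bound and NerL is active, so *holK* is transcribed.
So HolK is produced and active.
Palatinose is present, so YilT is inactive.
Glyoxylate is absent, so GixX is inactive.
Required activator YilT is absent, so *sibG* is not transcribed.
So SibG is not produced.
With repressor HolK bound, *vorH* is not transcribed.
So VorH is not produced.
Diaminopimelate is absent, so JovM is active.
With repressor JovM bound, *fenU* is not transcribed.
So FenU is not produced.
With no repressor bound, *wexG* is transcribed.
→ *wexG* is ON in B.

B only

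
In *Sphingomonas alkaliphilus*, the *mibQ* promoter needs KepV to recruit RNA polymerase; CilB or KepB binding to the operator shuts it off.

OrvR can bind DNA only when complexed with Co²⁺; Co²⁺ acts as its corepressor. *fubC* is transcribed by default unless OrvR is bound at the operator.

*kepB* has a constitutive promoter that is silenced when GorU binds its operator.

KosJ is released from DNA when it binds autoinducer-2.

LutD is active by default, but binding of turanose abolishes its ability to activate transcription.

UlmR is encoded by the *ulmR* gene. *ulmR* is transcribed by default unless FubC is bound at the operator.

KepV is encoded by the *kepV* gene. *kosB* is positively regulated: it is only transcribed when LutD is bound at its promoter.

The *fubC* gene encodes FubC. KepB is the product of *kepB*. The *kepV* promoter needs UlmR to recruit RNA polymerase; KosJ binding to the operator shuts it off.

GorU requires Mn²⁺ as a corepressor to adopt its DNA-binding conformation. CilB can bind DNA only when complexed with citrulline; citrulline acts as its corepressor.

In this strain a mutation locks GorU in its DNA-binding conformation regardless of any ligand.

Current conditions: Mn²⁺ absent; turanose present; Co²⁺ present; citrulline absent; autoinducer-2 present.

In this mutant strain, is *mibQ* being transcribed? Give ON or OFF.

ON

Co²⁺ is present, so OrvR is active.
With repressor OrvR bound, *fubC* is not transcribed.
So FubC is not produced.
With no repressor bound, *ulmR* is transcribed.
So UlmR is produced and active.
Autoinducer-2 is present, so KosJ is inactive.
No repressor is bound and UlmR is active, so *kepV* is transcribed.
So KepV is produced and active.
Citrulline is absent, so CilB is inactive.
GorU is constitutively active in this strain.
With repressor GorU bound, *kepB* is not transcribed.
So KepB is not produced.
No repressor is bound and KepV is active, so *mibQ* is transcribed.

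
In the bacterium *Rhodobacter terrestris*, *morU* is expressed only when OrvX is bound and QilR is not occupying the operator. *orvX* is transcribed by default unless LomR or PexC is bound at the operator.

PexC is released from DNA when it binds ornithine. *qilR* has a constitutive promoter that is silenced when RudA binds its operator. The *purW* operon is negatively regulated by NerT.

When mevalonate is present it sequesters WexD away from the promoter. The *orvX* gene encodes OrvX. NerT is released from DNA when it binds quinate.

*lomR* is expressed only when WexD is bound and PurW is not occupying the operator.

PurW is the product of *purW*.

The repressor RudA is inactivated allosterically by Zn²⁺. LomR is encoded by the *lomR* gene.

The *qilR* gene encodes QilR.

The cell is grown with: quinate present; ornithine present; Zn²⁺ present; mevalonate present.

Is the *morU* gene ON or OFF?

Mevalonate is present, so WexD is inactive.
Quinate is present, so NerT is inactive.
With no repressor bound, *purW* is transcribed.
So PurW is produced and active.
With repressor PurW bound, *lomR* is not transcribed.
So LomR is not produced.
Ornithine is present, so PexC is inactive.
With no repressor bound, *orvX* is transcribed.
So OrvX is produced and active.
Zn²⁺ is present, so RudA is inactive.
With no repressor bound, *qilR* is transcribed.
So QilR is produced and active.
With repressor QilR bound, *morU* is not transcribed.

OFF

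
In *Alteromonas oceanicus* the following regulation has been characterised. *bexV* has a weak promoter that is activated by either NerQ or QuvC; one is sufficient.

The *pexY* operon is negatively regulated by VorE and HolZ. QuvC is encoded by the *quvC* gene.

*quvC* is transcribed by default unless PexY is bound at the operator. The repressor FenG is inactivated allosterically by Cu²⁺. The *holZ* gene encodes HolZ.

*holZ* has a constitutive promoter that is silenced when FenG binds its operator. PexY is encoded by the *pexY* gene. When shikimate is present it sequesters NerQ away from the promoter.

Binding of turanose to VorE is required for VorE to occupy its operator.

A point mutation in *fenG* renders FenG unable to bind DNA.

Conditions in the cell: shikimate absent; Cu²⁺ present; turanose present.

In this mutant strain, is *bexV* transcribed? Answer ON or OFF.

Shikimate is absent, so NerQ is active.
Turanose is present, so VorE is active.
FenG is non-functional in this strain, so it has no effect.
With no repressor bound, *holZ* is transcribed.
So HolZ is produced and active.
With repressor VorE bound, *pexY* is not transcribed.
So PexY is not produced.
With no repressor bound, *quvC* is transcribed.
So QuvC is produced and active.
Activator NerQ is present, so *bexV* is transcribed.

ON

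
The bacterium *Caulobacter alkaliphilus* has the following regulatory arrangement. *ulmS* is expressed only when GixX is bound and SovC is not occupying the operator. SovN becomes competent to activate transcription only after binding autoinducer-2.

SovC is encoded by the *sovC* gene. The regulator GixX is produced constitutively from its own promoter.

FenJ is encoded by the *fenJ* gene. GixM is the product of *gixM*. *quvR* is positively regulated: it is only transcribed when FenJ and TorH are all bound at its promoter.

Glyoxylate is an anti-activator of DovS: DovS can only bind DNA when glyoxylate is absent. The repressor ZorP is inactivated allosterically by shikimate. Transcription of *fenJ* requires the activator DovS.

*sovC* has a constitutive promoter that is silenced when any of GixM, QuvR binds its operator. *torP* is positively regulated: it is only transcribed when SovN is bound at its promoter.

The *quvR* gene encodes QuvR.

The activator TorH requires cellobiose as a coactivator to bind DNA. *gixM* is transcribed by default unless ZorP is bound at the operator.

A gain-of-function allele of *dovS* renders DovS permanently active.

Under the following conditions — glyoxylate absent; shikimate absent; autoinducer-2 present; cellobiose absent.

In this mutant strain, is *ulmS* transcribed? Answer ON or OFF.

GixX is produced constitutively and is active.
Shikimate is absent, so ZorP is active.
With repressor ZorP bound, *gixM* is not transcribed.
So GixM is not produced.
DovS is constitutively active in this strain.
No repressor is bound and DovS is active, so *fenJ* is transcribed.
So FenJ is produced and active.
Cellobiose is absent, so TorH is inactive.
Required activator TorH is absent, so *quvR* is not transcribed.
So QuvR is not produced.
With no repressor bound, *sovC* is transcribed.
So SovC is produced and active.
With repressor SovC bound, *ulmS* is not transcribed.

OFF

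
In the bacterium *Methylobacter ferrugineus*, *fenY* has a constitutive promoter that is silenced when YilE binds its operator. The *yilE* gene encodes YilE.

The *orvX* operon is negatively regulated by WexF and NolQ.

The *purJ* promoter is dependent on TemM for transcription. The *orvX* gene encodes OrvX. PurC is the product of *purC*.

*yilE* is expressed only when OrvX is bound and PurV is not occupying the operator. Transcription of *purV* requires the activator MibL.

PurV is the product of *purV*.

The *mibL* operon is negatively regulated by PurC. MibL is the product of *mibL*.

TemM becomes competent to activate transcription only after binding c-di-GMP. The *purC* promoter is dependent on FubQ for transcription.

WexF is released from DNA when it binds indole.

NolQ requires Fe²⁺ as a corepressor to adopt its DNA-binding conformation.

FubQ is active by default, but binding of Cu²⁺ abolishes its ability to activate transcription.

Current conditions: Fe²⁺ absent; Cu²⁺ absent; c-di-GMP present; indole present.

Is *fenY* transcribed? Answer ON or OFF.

Cu²⁺ is absent, so FubQ is active.
No repressor is bound and FubQ is active, so *purC* is transcribed.
So PurC is produced and active.
With repressor PurC bound, *mibL* is not transcribed.
So MibL is not produced.
Required activator MibL is absent, so *purV* is not transcribed.
So PurV is not produced.
Indole is present, so WexF is inactive.
Fe²⁺ is absent, so NolQ is inactive.
With no repressor bound, *orvX* is transcribed.
So OrvX is produced and active.
No repressor is bound and OrvX is active, so *yilE* is transcribed.
So YilE is produced and active.
With repressor YilE bound, *fenY* is not transcribed.

OFF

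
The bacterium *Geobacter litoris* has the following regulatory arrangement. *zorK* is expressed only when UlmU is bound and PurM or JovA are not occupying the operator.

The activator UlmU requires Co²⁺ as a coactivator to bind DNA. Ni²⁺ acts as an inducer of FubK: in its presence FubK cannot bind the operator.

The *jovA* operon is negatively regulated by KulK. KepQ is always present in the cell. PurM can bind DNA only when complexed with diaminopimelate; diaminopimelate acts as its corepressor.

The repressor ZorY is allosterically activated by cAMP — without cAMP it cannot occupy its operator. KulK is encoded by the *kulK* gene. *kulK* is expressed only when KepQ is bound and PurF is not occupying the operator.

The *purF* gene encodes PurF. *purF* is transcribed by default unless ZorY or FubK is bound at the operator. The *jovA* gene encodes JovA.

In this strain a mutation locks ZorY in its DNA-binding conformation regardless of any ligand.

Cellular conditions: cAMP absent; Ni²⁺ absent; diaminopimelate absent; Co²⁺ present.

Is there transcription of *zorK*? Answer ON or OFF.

Diaminopimelate is absent, so PurM is inactive.
Co²⁺ is present, so UlmU is active.
KepQ is produced constitutively and is active.
ZorY is constitutively active in this strain.
Ni²⁺ is absent, so FubK is active.
With repressor ZorY bound, *purF* is not transcribed.
So PurF is not produced.
No repressor is bound and KepQ is active, so *kulK* is transcribed.
So KulK is produced and active.
With repressor KulK bound, *jovA* is not transcribed.
So JovA is not produced.
No repressor is bound and UlmU is active, so *zorK* is transcribed.

ON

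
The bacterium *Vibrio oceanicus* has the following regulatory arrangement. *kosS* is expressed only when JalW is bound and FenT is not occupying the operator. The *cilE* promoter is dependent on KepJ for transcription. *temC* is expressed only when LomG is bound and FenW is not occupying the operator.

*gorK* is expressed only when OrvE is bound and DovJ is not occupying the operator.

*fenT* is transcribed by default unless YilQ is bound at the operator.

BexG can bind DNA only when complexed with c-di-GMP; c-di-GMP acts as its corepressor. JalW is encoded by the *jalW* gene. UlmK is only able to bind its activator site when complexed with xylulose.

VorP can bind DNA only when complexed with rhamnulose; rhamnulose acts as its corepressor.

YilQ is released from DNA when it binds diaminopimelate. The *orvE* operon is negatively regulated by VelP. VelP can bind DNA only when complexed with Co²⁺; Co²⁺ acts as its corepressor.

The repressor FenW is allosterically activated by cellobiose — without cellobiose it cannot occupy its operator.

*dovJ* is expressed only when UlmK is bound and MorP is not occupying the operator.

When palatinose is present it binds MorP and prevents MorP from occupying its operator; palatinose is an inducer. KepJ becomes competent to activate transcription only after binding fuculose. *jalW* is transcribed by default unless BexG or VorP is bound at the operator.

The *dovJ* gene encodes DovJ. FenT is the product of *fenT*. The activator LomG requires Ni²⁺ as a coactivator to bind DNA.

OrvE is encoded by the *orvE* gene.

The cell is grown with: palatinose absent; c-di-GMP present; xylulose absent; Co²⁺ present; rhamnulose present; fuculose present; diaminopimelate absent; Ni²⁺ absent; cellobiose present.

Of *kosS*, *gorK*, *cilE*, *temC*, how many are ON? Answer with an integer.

1

c-di-GMP is present, so BexG is active.
Rhamnulose is present, so VorP is active.
With repressor BexG bound, *jalW* is not transcribed.
So JalW is not produced.
Diaminopimelate is absent, so YilQ is active.
With repressor YilQ bound, *fenT* is not transcribed.
So FenT is not produced.
Required activator JalW is absent, so *kosS* is not transcribed.
→ *kosS* is OFF.
Co²⁺ is present, so VelP is active.
With repressor VelP bound, *orvE* is not transcribed.
So OrvE is not produced.
Palatinose is absent, so MorP is active.
Xylulose is absent, so UlmK is inactive.
With repressor MorP bound, *dovJ* is not transcribed.
So DovJ is not produced.
Required activator OrvE is absent, so *gorK* is not transcribed.
→ *gorK* is OFF.
Fuculose is present, so KepJ is active.
No repressor is bound and KepJ is active, so *cilE* is transcribed.
→ *cilE* is ON.
Ni²⁺ is absent, so LomG is inactive.
Cellobiose is present, so FenW is active.
With repressor FenW bound, *temC* is not transcribed.
→ *temC* is OFF.
1 of the 4 genes is transcribed.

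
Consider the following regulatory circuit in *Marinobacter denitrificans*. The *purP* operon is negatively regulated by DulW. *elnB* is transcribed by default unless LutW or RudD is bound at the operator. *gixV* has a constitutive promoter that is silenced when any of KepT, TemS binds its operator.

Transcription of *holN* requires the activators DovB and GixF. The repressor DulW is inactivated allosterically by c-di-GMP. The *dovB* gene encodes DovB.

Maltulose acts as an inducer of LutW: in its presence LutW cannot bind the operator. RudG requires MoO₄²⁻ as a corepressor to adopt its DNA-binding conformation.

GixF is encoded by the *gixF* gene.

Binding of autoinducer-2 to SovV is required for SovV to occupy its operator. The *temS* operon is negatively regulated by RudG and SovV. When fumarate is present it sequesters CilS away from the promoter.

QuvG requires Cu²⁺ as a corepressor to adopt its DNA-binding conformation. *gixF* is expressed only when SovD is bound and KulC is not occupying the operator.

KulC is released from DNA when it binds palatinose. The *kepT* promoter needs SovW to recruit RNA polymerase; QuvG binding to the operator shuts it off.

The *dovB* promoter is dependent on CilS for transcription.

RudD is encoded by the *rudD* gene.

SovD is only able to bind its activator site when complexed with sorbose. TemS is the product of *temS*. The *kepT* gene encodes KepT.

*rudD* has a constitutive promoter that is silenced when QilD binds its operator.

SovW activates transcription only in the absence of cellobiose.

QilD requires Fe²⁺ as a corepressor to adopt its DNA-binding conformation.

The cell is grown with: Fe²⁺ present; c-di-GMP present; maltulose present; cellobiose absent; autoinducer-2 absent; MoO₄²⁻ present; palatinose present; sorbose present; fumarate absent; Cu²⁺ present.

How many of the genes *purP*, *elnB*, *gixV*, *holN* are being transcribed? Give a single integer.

4

c-di-GMP is present, so DulW is inactive.
With no repressor bound, *purP* is transcribed.
→ *purP* is ON.
Maltulose is present, so LutW is inactive.
Fe²⁺ is present, so QilD is active.
With repressor QilD bound, *rudD* is not transcribed.
So RudD is not produced.
With no repressor bound, *elnB* is transcribed.
→ *elnB* is ON.
Cu²⁺ is present, so QuvG is active.
Cellobiose is absent, so SovW is active.
With repressor QuvG bound, *kepT* is not transcribed.
So KepT is not produced.
MoO₄²⁻ is present, so RudG is active.
Autoinducer-2 is absent, so SovV is inactive.
With repressor RudG bound, *temS* is not transcribed.
So TemS is not produced.
With no repressor bound, *gixV* is transcribed.
→ *gixV* is ON.
Fumarate is absent, so CilS is active.
No repressor is bound and CilS is active, so *dovB* is transcribed.
So DovB is produced and active.
Sorbose is present, so SovD is active.
Palatinose is present, so KulC is inactive.
No repressor is bound and SovD is active, so *gixF* is transcribed.
So GixF is produced and active.
No repressor is bound and DovB and GixF are active, so *holN* is transcribed.
→ *holN* is ON.
4 of the 4 genes are transcribed.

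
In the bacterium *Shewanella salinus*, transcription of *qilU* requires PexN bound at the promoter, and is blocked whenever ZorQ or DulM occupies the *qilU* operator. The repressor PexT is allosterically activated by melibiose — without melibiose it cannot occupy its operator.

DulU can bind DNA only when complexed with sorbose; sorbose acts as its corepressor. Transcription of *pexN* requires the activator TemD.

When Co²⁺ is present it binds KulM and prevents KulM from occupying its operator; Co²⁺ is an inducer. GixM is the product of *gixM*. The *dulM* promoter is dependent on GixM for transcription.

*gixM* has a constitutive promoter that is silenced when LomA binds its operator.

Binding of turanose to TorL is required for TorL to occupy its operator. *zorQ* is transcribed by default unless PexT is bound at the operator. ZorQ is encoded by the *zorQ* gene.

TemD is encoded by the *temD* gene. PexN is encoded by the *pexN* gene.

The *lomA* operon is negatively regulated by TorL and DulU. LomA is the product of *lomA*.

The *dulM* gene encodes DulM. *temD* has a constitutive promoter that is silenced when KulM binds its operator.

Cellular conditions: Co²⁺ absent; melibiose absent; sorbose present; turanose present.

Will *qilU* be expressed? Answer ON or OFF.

OFF

Melibiose is absent, so PexT is inactive.
With no repressor bound, *zorQ* is transcribed.
So ZorQ is produced and active.
Co²⁺ is absent, so KulM is active.
With repressor KulM bound, *temD* is not transcribed.
So TemD is not produced.
Required activator TemD is absent, so *pexN* is not transcribed.
So PexN is not produced.
Turanose is present, so TorL is active.
Sorbose is present, so DulU is active.
With repressor TorL bound, *lomA* is not transcribed.
So LomA is not produced.
With no repressor bound, *gixM* is transcribed.
So GixM is produced and active.
No repressor is bound and GixM is active, so *dulM* is transcribed.
So DulM is produced and active.
With repressor ZorQ bound, *qilU* is not transcribed.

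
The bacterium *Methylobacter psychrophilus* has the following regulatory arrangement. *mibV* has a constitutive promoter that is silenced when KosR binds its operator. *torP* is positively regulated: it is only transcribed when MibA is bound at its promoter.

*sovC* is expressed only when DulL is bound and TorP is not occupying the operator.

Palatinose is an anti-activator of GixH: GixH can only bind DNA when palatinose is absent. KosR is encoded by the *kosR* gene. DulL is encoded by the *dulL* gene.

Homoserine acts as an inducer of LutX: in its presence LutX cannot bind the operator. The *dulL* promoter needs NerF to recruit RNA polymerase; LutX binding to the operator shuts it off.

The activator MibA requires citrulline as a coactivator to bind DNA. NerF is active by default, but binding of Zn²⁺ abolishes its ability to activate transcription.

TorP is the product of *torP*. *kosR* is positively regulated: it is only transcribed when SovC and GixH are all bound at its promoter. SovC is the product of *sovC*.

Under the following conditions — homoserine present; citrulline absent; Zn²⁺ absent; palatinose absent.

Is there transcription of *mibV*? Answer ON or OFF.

OFF

Zn²⁺ is absent, so NerF is active.
Homoserine is present, so LutX is inactive.
No repressor is bound and NerF is active, so *dulL* is transcribed.
So DulL is produced and active.
Citrulline is absent, so MibA is inactive.
Required activator MibA is absent, so *torP* is not transcribed.
So TorP is not produced.
No repressor is bound and DulL is active, so *sovC* is transcribed.
So SovC is produced and active.
Palatinose is absent, so GixH is active.
No repressor is bound and SovC and GixH are active, so *kosR* is transcribed.
So KosR is produced and active.
With repressor KosR bound, *mibV* is not transcribed.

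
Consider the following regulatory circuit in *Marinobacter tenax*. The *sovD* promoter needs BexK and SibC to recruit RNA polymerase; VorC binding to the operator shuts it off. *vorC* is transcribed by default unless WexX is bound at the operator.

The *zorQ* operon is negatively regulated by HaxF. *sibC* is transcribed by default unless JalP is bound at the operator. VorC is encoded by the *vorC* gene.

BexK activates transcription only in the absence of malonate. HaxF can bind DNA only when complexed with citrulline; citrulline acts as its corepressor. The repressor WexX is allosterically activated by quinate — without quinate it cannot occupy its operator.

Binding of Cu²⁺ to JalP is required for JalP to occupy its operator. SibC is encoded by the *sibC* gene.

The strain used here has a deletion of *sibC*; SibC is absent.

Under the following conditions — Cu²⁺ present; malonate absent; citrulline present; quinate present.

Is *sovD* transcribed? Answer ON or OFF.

Malonate is absent, so BexK is active.
SibC is non-functional in this strain, so it has no effect.
Quinate is present, so WexX is active.
With repressor WexX bound, *vorC* is not transcribed.
So VorC is not produced.
Required activator SibC is absent, so *sovD* is not transcribed.

OFF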